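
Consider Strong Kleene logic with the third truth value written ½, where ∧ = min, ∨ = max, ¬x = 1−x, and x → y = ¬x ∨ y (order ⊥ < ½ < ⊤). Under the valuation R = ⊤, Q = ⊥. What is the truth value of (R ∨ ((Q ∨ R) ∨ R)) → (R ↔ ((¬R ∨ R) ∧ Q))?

⊥

Q ∨ R = ⊥ ∨ ⊤ = ⊤
(Q ∨ R) ∨ R = ⊤ ∨ ⊤ = ⊤
R ∨ ((Q ∨ R) ∨ R) = ⊤ ∨ ⊤ = ⊤
¬R = ¬⊤ = ⊥
¬R ∨ R = ⊥ ∨ ⊤ = ⊤
(¬R ∨ R) ∧ Q = ⊤ ∧ ⊥ = ⊥
R ↔ ((¬R ∨ R) ∧ Q) = ⊤ ↔ ⊥ = ⊥
(R ∨ ((Q ∨ R) ∨ R)) → (R ↔ ((¬R ∨ R) ∧ Q)) = ⊤ → ⊥ = ⊥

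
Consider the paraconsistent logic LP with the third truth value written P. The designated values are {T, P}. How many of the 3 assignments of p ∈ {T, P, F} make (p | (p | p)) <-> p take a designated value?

3

p=T: T ✓
p=P: P ✓
p=F: T ✓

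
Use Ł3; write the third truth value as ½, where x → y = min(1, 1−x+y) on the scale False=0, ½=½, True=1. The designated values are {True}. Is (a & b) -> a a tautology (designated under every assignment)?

Every assignment of a, b over {True, ½, False} gives a value in {True}.
In particular, with a=½, b=½: (a & b) -> a = True.

Yes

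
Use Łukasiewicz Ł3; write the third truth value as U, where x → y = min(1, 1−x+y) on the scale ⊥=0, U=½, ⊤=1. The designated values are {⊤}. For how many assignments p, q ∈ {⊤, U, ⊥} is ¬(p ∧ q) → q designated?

5

Of the 9 assignments, 5 give a value in {⊤}.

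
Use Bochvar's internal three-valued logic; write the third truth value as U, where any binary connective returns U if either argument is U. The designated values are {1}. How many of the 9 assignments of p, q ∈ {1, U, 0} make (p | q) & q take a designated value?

2

Designated under: (p=1, q=1); (p=0, q=1).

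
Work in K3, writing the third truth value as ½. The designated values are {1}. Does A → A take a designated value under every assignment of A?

Countermodel: A=½ gives ½, which is not designated.

No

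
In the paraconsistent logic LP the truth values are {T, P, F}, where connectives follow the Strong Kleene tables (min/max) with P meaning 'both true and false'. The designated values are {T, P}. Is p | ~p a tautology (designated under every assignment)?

Yes

Every assignment of p over {T, P, F} gives a value in {T, P}.
In particular, with p=P: p | ~p = P.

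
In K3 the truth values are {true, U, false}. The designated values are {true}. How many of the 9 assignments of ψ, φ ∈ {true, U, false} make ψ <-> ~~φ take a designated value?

2

Designated under: (ψ=true, φ=true); (ψ=false, φ=false).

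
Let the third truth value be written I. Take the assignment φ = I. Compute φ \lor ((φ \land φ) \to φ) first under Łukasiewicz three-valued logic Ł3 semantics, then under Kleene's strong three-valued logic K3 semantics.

In Łukasiewicz three-valued logic Ł3: φ \land φ = I \land I = I
(φ \land φ) \to φ = I \to I = 1
φ \lor ((φ \land φ) \to φ) = I \lor 1 = 1
In Kleene's strong three-valued logic K3: φ \land φ = I \land I = I
(φ \land φ) \to φ = I \to I = I  [\lnot I \lor I]
φ \lor ((φ \land φ) \to φ) = I \lor I = I
They differ because Łukasiewicz three-valued logic Ł3 and Kleene's strong three-valued logic K3 treat I differently under implication.

1; I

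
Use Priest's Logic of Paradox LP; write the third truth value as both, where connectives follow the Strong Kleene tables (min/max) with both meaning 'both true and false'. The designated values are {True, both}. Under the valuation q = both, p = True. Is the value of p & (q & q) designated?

q & q = both & both = both
p & (q & q) = True & both = both
both ∈ {True, both}.

Yes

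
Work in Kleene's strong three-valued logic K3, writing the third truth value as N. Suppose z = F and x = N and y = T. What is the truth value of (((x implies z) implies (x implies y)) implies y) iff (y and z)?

F

x implies z = N implies F = N  [not N or F]
x implies y = N implies T = T
(x implies z) implies (x implies y) = N implies T = T
((x implies z) implies (x implies y)) implies y = T implies T = T
y and z = T and F = F
(((x implies z) implies (x implies y)) implies y) iff (y and z) = T iff F = F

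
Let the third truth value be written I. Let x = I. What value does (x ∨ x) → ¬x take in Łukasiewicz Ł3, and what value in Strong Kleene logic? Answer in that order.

In Łukasiewicz Ł3: x ∨ x = I ∨ I = I
¬x = ¬I = I
(x ∨ x) → ¬x = I → I = 1  [min(1, 1−½+½)]
In Strong Kleene logic: x ∨ x = I ∨ I = I
¬x = ¬I = I
(x ∨ x) → ¬x = I → I = I  [¬I ∨ I]
They differ because Łukasiewicz Ł3 and Strong Kleene logic treat I differently under implication.

1; I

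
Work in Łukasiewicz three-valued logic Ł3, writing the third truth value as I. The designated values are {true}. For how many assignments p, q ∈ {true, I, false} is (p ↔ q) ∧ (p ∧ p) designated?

Designated under: (p=true, q=true).

1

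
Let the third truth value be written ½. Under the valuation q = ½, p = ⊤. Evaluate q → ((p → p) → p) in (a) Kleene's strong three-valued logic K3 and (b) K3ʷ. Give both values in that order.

⊤; ½

In Kleene's strong three-valued logic K3: p → p = ⊤ → ⊤ = ⊤
(p → p) → p = ⊤ → ⊤ = ⊤
q → ((p → p) → p) = ½ → ⊤ = ⊤  [¬½ ∨ ⊤]
In K3ʷ: p → p = ⊤ → ⊤ = ⊤
(p → p) → p = ⊤ → ⊤ = ⊤
q → ((p → p) → p) = ½ → ⊤ = ½  [any arg is the third value ⇒ result is the third value]
They differ because Kleene's strong three-valued logic K3 and K3ʷ treat ½ differently under the binary connectives.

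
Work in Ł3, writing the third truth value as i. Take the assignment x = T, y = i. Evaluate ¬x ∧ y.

¬x = ¬T = F
¬x ∧ y = F ∧ i = F

F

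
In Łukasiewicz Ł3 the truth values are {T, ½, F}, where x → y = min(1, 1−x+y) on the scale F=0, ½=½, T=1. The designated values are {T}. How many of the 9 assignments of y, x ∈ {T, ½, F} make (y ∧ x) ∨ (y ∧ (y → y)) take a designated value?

Designated under: (y=T, x=T); (y=T, x=½); (y=T, x=F).

3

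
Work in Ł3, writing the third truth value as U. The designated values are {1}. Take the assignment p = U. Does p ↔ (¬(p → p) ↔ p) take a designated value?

p → p = U → U = 1  [min(1, 1−½+½)]
¬(p → p) = ¬1 = 0
¬(p → p) ↔ p = 0 ↔ U = U
p ↔ (¬(p → p) ↔ p) = U ↔ U = 1
1 ∈ {1}.

Yes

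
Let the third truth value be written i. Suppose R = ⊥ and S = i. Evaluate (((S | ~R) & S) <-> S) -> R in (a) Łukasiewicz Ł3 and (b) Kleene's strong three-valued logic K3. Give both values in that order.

In Łukasiewicz Ł3: ~R = ~⊥ = ⊤
S | ~R = i | ⊤ = ⊤
(S | ~R) & S = ⊤ & i = i
((S | ~R) & S) <-> S = i <-> i = ⊤
(((S | ~R) & S) <-> S) -> R = ⊤ -> ⊥ = ⊥
In Kleene's strong three-valued logic K3: ~R = ~⊥ = ⊤
S | ~R = i | ⊤ = ⊤
(S | ~R) & S = ⊤ & i = i
((S | ~R) & S) <-> S = i <-> i = i
(((S | ~R) & S) <-> S) -> R = i -> ⊥ = i  [~i | ⊥]
They differ because Łukasiewicz Ł3 and Kleene's strong three-valued logic K3 treat i differently under implication.

⊥; i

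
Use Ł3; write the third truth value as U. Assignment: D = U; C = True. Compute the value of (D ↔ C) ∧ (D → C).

D ↔ C = U ↔ True = U  [1 − |½−1|]
D → C = U → True = True
(D ↔ C) ∧ (D → C) = U ∧ True = U

U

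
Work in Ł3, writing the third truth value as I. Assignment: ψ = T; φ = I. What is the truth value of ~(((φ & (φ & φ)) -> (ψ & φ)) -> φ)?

φ & φ = I & I = I
φ & (φ & φ) = I & I = I
ψ & φ = T & I = I
(φ & (φ & φ)) -> (ψ & φ) = I -> I = T  [min(1, 1−½+½)]
((φ & (φ & φ)) -> (ψ & φ)) -> φ = T -> I = I
~(((φ & (φ & φ)) -> (ψ & φ)) -> φ) = ~I = I

I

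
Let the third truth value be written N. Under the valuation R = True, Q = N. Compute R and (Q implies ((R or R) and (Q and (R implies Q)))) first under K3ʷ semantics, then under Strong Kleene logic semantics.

N; N

In K3ʷ: R or R = True or True = True
R implies Q = True implies N = N  [any arg is the third value ⇒ result is the third value]
Q and (R implies Q) = N and N = N
(R or R) and (Q and (R implies Q)) = True and N = N
Q implies ((R or R) and (Q and (R implies Q))) = N implies N = N
R and (Q implies ((R or R) and (Q and (R implies Q)))) = True and N = N
In Strong Kleene logic: R or R = True or True = True
R implies Q = True implies N = N  [not True or N]
Q and (R implies Q) = N and N = N
(R or R) and (Q and (R implies Q)) = True and N = N
Q implies ((R or R) and (Q and (R implies Q))) = N implies N = N
R and (Q implies ((R or R) and (Q and (R implies Q)))) = True and N = N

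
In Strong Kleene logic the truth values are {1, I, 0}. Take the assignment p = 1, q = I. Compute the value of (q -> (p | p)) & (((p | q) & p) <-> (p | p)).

1

p | p = 1 | 1 = 1
q -> (p | p) = I -> 1 = 1
p | q = 1 | I = 1
(p | q) & p = 1 & 1 = 1
p | p = 1 | 1 = 1
((p | q) & p) <-> (p | p) = 1 <-> 1 = 1
(q -> (p | p)) & (((p | q) & p) <-> (p | p)) = 1 & 1 = 1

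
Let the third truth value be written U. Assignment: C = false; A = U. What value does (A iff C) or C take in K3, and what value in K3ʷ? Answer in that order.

In K3: A iff C = U iff false = U
(A iff C) or C = U or false = U
In K3ʷ: A iff C = U iff false = U
(A iff C) or C = U or false = U

U; U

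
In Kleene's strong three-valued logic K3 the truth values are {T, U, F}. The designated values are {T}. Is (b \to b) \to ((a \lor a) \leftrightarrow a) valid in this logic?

Countermodel: b=T, a=U gives U, which is not designated.

No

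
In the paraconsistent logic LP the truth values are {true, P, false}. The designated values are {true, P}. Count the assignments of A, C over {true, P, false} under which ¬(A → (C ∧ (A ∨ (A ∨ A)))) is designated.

Of the 9 assignments, 5 give a value in {true, P}.

5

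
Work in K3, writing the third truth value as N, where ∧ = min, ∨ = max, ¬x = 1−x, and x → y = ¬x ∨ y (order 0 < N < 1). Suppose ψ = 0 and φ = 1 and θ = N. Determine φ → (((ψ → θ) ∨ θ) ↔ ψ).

ψ → θ = 0 → N = 1
(ψ → θ) ∨ θ = 1 ∨ N = 1
((ψ → θ) ∨ θ) ↔ ψ = 1 ↔ 0 = 0
φ → (((ψ → θ) ∨ θ) ↔ ψ) = 1 → 0 = 0

0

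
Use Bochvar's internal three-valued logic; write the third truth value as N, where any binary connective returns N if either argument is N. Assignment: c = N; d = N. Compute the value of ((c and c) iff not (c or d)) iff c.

N

c and c = N and N = N
c or d = N or N = N
not (c or d) = not N = N
(c and c) iff not (c or d) = N iff N = N
((c and c) iff not (c or d)) iff c = N iff N = N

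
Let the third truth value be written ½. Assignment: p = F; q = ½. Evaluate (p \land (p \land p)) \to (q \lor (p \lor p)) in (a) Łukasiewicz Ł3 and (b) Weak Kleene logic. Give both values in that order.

T; ½

In Łukasiewicz Ł3: p \land p = F \land F = F
p \land (p \land p) = F \land F = F
p \lor p = F \lor F = F
q \lor (p \lor p) = ½ \lor F = ½
(p \land (p \land p)) \to (q \lor (p \lor p)) = F \to ½ = T
In Weak Kleene logic: p \land p = F \land F = F
p \land (p \land p) = F \land F = F
p \lor p = F \lor F = F
q \lor (p \lor p) = ½ \lor F = ½
(p \land (p \land p)) \to (q \lor (p \lor p)) = F \to ½ = ½  [any arg is the third value ⇒ result is the third value]
They differ because Łukasiewicz Ł3 and Weak Kleene logic treat ½ differently under the binary connectives.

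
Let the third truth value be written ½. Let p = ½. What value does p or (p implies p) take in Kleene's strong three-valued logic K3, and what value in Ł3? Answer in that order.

½; T

In Kleene's strong three-valued logic K3: p implies p = ½ implies ½ = ½
p or (p implies p) = ½ or ½ = ½
In Ł3: p implies p = ½ implies ½ = T  [min(1, 1−½+½)]
p or (p implies p) = ½ or T = T
They differ because Kleene's strong three-valued logic K3 and Ł3 treat ½ differently under implication.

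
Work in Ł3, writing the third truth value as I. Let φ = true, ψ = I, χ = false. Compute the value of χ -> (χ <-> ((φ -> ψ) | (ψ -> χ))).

true

φ -> ψ = true -> I = I  [min(1, 1−1+½)]
ψ -> χ = I -> false = I
(φ -> ψ) | (ψ -> χ) = I | I = I
χ <-> ((φ -> ψ) | (ψ -> χ)) = false <-> I = I
χ -> (χ <-> ((φ -> ψ) | (ψ -> χ))) = false -> I = true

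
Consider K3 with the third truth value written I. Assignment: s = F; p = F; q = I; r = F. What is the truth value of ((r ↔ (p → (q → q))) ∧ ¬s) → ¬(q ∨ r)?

q → q = I → I = I  [¬I ∨ I]
p → (q → q) = F → I = T
r ↔ (p → (q → q)) = F ↔ T = F
¬s = ¬F = T
(r ↔ (p → (q → q))) ∧ ¬s = F ∧ T = F
q ∨ r = I ∨ F = I
¬(q ∨ r) = ¬I = I
((r ↔ (p → (q → q))) ∧ ¬s) → ¬(q ∨ r) = F → I = T

T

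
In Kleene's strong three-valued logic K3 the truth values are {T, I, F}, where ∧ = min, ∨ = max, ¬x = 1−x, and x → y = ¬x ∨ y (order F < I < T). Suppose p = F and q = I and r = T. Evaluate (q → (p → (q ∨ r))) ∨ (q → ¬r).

T

q ∨ r = I ∨ T = T
p → (q ∨ r) = F → T = T
q → (p → (q ∨ r)) = I → T = T
¬r = ¬T = F
q → ¬r = I → F = I
(q → (p → (q ∨ r))) ∨ (q → ¬r) = T ∨ I = T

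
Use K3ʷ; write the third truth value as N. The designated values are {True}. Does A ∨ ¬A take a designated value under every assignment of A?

No

Countermodel: A=N gives N, which is not designated.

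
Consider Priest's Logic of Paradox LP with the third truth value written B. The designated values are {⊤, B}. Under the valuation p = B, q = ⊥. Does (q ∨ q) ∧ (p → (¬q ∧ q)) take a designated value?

q ∨ q = ⊥ ∨ ⊥ = ⊥
¬q = ¬⊥ = ⊤
¬q ∧ q = ⊤ ∧ ⊥ = ⊥
p → (¬q ∧ q) = B → ⊥ = B
(q ∨ q) ∧ (p → (¬q ∧ q)) = ⊥ ∧ B = ⊥
⊥ ∉ {⊤, B}.

No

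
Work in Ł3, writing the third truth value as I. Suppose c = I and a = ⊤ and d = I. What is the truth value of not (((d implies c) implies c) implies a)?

⊥

d implies c = I implies I = ⊤  [min(1, 1−½+½)]
(d implies c) implies c = ⊤ implies I = I
((d implies c) implies c) implies a = I implies ⊤ = ⊤
not (((d implies c) implies c) implies a) = not ⊤ = ⊥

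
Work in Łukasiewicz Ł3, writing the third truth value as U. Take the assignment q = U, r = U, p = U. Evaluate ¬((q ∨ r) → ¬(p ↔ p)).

U

q ∨ r = U ∨ U = U
p ↔ p = U ↔ U = True  [1 − |½−½|]
¬(p ↔ p) = ¬True = False
(q ∨ r) → ¬(p ↔ p) = U → False = U
¬((q ∨ r) → ¬(p ↔ p)) = ¬U = U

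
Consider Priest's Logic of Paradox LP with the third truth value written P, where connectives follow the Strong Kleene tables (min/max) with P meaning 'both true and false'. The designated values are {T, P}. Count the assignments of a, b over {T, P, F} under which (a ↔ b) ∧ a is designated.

5

Of the 9 assignments, 5 give a value in {T, P}.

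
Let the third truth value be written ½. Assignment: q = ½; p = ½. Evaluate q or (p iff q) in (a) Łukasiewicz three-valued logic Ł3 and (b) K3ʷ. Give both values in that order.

In Łukasiewicz three-valued logic Ł3: p iff q = ½ iff ½ = T
q or (p iff q) = ½ or T = T
In K3ʷ: p iff q = ½ iff ½ = ½
q or (p iff q) = ½ or ½ = ½
They differ because Łukasiewicz three-valued logic Ł3 and K3ʷ treat ½ differently under the binary connectives.

T; ½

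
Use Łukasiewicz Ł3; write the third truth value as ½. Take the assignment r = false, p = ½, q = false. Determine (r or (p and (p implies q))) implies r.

½

p implies q = ½ implies false = ½  [min(1, 1−½+0)]
p and (p implies q) = ½ and ½ = ½
r or (p and (p implies q)) = false or ½ = ½
(r or (p and (p implies q))) implies r = ½ implies false = ½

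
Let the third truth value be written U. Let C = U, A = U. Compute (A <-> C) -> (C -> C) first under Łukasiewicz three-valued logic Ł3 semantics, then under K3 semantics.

⊤; U

In Łukasiewicz three-valued logic Ł3: A <-> C = U <-> U = ⊤  [1 − |½−½|]
C -> C = U -> U = ⊤
(A <-> C) -> (C -> C) = ⊤ -> ⊤ = ⊤
In K3: A <-> C = U <-> U = U
C -> C = U -> U = U
(A <-> C) -> (C -> C) = U -> U = U
They differ because Łukasiewicz three-valued logic Ł3 and K3 treat U differently under implication.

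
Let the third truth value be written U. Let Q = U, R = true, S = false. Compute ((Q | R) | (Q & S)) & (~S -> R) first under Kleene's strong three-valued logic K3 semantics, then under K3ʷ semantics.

In Kleene's strong three-valued logic K3: Q | R = U | true = true
Q & S = U & false = false
(Q | R) | (Q & S) = true | false = true
~S = ~false = true
~S -> R = true -> true = true
((Q | R) | (Q & S)) & (~S -> R) = true & true = true
In K3ʷ: Q | R = U | true = U
Q & S = U & false = U
(Q | R) | (Q & S) = U | U = U
~S = ~false = true
~S -> R = true -> true = true
((Q | R) | (Q & S)) & (~S -> R) = U & true = U
They differ because Kleene's strong three-valued logic K3 and K3ʷ treat U differently under the binary connectives.

true; U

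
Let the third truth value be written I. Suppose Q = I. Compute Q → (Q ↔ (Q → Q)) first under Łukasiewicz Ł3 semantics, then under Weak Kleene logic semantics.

true; I

In Łukasiewicz Ł3: Q → Q = I → I = true  [min(1, 1−½+½)]
Q ↔ (Q → Q) = I ↔ true = I
Q → (Q ↔ (Q → Q)) = I → I = true
In Weak Kleene logic: Q → Q = I → I = I
Q ↔ (Q → Q) = I ↔ I = I
Q → (Q ↔ (Q → Q)) = I → I = I
They differ because Łukasiewicz Ł3 and Weak Kleene logic treat I differently under the binary connectives.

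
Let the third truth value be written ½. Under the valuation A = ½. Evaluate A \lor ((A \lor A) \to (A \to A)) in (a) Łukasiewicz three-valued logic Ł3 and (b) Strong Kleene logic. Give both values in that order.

true; ½

In Łukasiewicz three-valued logic Ł3: A \lor A = ½ \lor ½ = ½
A \to A = ½ \to ½ = true  [min(1, 1−½+½)]
(A \lor A) \to (A \to A) = ½ \to true = true
A \lor ((A \lor A) \to (A \to A)) = ½ \lor true = true
In Strong Kleene logic: A \lor A = ½ \lor ½ = ½
A \to A = ½ \to ½ = ½  [\lnot ½ \lor ½]
(A \lor A) \to (A \to A) = ½ \to ½ = ½
A \lor ((A \lor A) \to (A \to A)) = ½ \lor ½ = ½
They differ because Łukasiewicz three-valued logic Ł3 and Strong Kleene logic treat ½ differently under implication.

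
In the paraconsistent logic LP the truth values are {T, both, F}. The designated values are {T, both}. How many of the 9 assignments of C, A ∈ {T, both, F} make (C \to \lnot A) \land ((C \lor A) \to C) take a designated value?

7

Of the 9 assignments, 7 give a value in {T, both}.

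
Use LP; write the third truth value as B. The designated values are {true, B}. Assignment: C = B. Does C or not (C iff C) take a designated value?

C iff C = B iff B = B
not (C iff C) = not B = B
C or not (C iff C) = B or B = B
B ∈ {true, B}.

Yes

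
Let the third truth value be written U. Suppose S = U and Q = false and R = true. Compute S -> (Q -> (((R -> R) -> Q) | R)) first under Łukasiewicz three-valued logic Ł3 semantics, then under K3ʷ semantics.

true; U

In Łukasiewicz three-valued logic Ł3: R -> R = true -> true = true
(R -> R) -> Q = true -> false = false
((R -> R) -> Q) | R = false | true = true
Q -> (((R -> R) -> Q) | R) = false -> true = true
S -> (Q -> (((R -> R) -> Q) | R)) = U -> true = true  [min(1, 1−½+1)]
In K3ʷ: R -> R = true -> true = true
(R -> R) -> Q = true -> false = false
((R -> R) -> Q) | R = false | true = true
Q -> (((R -> R) -> Q) | R) = false -> true = true
S -> (Q -> (((R -> R) -> Q) | R)) = U -> true = U
They differ because Łukasiewicz three-valued logic Ł3 and K3ʷ treat U differently under the binary connectives.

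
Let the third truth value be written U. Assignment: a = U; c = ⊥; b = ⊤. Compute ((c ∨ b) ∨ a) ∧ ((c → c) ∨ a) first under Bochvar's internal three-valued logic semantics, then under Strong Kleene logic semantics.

In Bochvar's internal three-valued logic: c ∨ b = ⊥ ∨ ⊤ = ⊤
(c ∨ b) ∨ a = ⊤ ∨ U = U
c → c = ⊥ → ⊥ = ⊤
(c → c) ∨ a = ⊤ ∨ U = U
((c ∨ b) ∨ a) ∧ ((c → c) ∨ a) = U ∧ U = U
In Strong Kleene logic: c ∨ b = ⊥ ∨ ⊤ = ⊤
(c ∨ b) ∨ a = ⊤ ∨ U = ⊤
c → c = ⊥ → ⊥ = ⊤
(c → c) ∨ a = ⊤ ∨ U = ⊤
((c ∨ b) ∨ a) ∧ ((c → c) ∨ a) = ⊤ ∧ ⊤ = ⊤
They differ because Bochvar's internal three-valued logic and Strong Kleene logic treat U differently under the binary connectives.

U; ⊤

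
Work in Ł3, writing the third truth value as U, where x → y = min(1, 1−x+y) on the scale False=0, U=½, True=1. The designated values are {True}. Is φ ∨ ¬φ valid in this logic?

No

Countermodel: φ=U gives U, which is not designated.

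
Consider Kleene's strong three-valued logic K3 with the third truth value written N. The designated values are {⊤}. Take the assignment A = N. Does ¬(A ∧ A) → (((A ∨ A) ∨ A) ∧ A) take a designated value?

A ∧ A = N ∧ N = N
¬(A ∧ A) = ¬N = N
A ∨ A = N ∨ N = N
(A ∨ A) ∨ A = N ∨ N = N
((A ∨ A) ∨ A) ∧ A = N ∧ N = N
¬(A ∧ A) → (((A ∨ A) ∨ A) ∧ A) = N → N = N  [¬N ∨ N]
N ∉ {⊤}.

No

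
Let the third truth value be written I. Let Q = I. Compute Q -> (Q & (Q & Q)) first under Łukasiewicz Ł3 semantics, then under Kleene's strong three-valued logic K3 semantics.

In Łukasiewicz Ł3: Q & Q = I & I = I
Q & (Q & Q) = I & I = I
Q -> (Q & (Q & Q)) = I -> I = true  [min(1, 1−½+½)]
In Kleene's strong three-valued logic K3: Q & Q = I & I = I
Q & (Q & Q) = I & I = I
Q -> (Q & (Q & Q)) = I -> I = I
They differ because Łukasiewicz Ł3 and Kleene's strong three-valued logic K3 treat I differently under implication.

true; I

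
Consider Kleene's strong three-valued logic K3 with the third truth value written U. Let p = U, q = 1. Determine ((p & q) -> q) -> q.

p & q = U & 1 = U
(p & q) -> q = U -> 1 = 1
((p & q) -> q) -> q = 1 -> 1 = 1

1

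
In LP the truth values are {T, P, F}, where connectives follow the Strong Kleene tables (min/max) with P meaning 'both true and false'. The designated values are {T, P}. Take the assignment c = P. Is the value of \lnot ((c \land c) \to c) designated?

c \land c = P \land P = P
(c \land c) \to c = P \to P = P  [\lnot P \lor P]
\lnot ((c \land c) \to c) = \lnot P = P
P ∈ {T, P}.

Yes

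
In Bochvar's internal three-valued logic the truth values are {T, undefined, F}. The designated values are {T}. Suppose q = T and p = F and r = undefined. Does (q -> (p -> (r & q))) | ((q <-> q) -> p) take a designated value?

r & q = undefined & T = undefined
p -> (r & q) = F -> undefined = undefined
q -> (p -> (r & q)) = T -> undefined = undefined
q <-> q = T <-> T = T
(q <-> q) -> p = T -> F = F
(q -> (p -> (r & q))) | ((q <-> q) -> p) = undefined | F = undefined
undefined ∉ {T}.

No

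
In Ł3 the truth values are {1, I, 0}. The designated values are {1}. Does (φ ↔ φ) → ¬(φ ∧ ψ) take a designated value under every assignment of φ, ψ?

No

Countermodel: φ=1, ψ=1 gives 0, which is not designated.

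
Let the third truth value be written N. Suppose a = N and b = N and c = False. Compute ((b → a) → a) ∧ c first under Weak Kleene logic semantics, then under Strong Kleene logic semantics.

In Weak Kleene logic: b → a = N → N = N  [any arg is the third value ⇒ result is the third value]
(b → a) → a = N → N = N
((b → a) → a) ∧ c = N ∧ False = N
In Strong Kleene logic: b → a = N → N = N
(b → a) → a = N → N = N
((b → a) → a) ∧ c = N ∧ False = False
They differ because Weak Kleene logic and Strong Kleene logic treat N differently under the binary connectives.

N; False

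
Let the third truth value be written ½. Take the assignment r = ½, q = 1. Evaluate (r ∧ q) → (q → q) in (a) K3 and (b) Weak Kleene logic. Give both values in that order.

In K3: r ∧ q = ½ ∧ 1 = ½
q → q = 1 → 1 = 1
(r ∧ q) → (q → q) = ½ → 1 = 1
In Weak Kleene logic: r ∧ q = ½ ∧ 1 = ½
q → q = 1 → 1 = 1
(r ∧ q) → (q → q) = ½ → 1 = ½
They differ because K3 and Weak Kleene logic treat ½ differently under the binary connectives.

1; ½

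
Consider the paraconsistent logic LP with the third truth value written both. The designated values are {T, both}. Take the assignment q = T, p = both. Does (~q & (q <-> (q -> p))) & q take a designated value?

~q = ~T = F
q -> p = T -> both = both  [~T | both]
q <-> (q -> p) = T <-> both = both
~q & (q <-> (q -> p)) = F & both = F
(~q & (q <-> (q -> p))) & q = F & T = F
F ∉ {T, both}.

No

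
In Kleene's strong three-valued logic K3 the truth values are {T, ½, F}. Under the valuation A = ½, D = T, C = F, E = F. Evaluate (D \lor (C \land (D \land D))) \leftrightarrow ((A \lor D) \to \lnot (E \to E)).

F

D \land D = T \land T = T
C \land (D \land D) = F \land T = F
D \lor (C \land (D \land D)) = T \lor F = T
A \lor D = ½ \lor T = T
E \to E = F \to F = T
\lnot (E \to E) = \lnot T = F
(A \lor D) \to \lnot (E \to E) = T \to F = F
(D \lor (C \land (D \land D))) \leftrightarrow ((A \lor D) \to \lnot (E \to E)) = T \leftrightarrow F = F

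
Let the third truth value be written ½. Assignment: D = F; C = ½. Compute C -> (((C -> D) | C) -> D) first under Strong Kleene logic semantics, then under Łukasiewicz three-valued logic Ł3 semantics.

In Strong Kleene logic: C -> D = ½ -> F = ½
(C -> D) | C = ½ | ½ = ½
((C -> D) | C) -> D = ½ -> F = ½
C -> (((C -> D) | C) -> D) = ½ -> ½ = ½
In Łukasiewicz three-valued logic Ł3: C -> D = ½ -> F = ½
(C -> D) | C = ½ | ½ = ½
((C -> D) | C) -> D = ½ -> F = ½
C -> (((C -> D) | C) -> D) = ½ -> ½ = T
They differ because Strong Kleene logic and Łukasiewicz three-valued logic Ł3 treat ½ differently under implication.

½; T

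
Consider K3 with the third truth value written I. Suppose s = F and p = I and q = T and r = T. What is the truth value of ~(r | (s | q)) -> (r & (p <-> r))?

s | q = F | T = T
r | (s | q) = T | T = T
~(r | (s | q)) = ~T = F
p <-> r = I <-> T = I
r & (p <-> r) = T & I = I
~(r | (s | q)) -> (r & (p <-> r)) = F -> I = T  [~F | I]

T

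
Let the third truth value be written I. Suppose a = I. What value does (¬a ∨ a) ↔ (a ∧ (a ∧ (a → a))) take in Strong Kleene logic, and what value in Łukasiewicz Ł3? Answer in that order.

In Strong Kleene logic: ¬a = ¬I = I
¬a ∨ a = I ∨ I = I
a → a = I → I = I  [¬I ∨ I]
a ∧ (a → a) = I ∧ I = I
a ∧ (a ∧ (a → a)) = I ∧ I = I
(¬a ∨ a) ↔ (a ∧ (a ∧ (a → a))) = I ↔ I = I
In Łukasiewicz Ł3: ¬a = ¬I = I
¬a ∨ a = I ∨ I = I
a → a = I → I = true  [min(1, 1−½+½)]
a ∧ (a → a) = I ∧ true = I
a ∧ (a ∧ (a → a)) = I ∧ I = I
(¬a ∨ a) ↔ (a ∧ (a ∧ (a → a))) = I ↔ I = true
They differ because Strong Kleene logic and Łukasiewicz Ł3 treat I differently under implication.

I; true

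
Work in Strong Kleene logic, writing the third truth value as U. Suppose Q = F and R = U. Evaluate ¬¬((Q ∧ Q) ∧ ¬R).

F

Q ∧ Q = F ∧ F = F
¬R = ¬U = U
(Q ∧ Q) ∧ ¬R = F ∧ U = F
¬((Q ∧ Q) ∧ ¬R) = ¬F = T
¬¬((Q ∧ Q) ∧ ¬R) = ¬T = F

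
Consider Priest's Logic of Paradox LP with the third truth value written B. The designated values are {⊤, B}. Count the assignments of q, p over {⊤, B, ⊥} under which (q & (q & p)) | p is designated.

Of the 9 assignments, 6 give a value in {⊤, B}.

6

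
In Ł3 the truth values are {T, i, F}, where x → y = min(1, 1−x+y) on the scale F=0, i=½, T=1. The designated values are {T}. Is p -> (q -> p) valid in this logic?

Every assignment of p, q over {T, i, F} gives a value in {T}.
In particular, with p=i, q=i: p -> (q -> p) = T.

Yes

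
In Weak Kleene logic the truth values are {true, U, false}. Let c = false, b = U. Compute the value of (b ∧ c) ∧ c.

U

b ∧ c = U ∧ false = U
(b ∧ c) ∧ c = U ∧ false = U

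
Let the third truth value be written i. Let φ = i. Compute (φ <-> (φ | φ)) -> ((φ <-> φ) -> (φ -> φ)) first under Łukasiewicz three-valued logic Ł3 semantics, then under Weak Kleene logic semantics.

In Łukasiewicz three-valued logic Ł3: φ | φ = i | i = i
φ <-> (φ | φ) = i <-> i = true  [1 − |½−½|]
φ <-> φ = i <-> i = true
φ -> φ = i -> i = true
(φ <-> φ) -> (φ -> φ) = true -> true = true
(φ <-> (φ | φ)) -> ((φ <-> φ) -> (φ -> φ)) = true -> true = true
In Weak Kleene logic: φ | φ = i | i = i
φ <-> (φ | φ) = i <-> i = i
φ <-> φ = i <-> i = i
φ -> φ = i -> i = i  [any arg is the third value ⇒ result is the third value]
(φ <-> φ) -> (φ -> φ) = i -> i = i
(φ <-> (φ | φ)) -> ((φ <-> φ) -> (φ -> φ)) = i -> i = i
They differ because Łukasiewicz three-valued logic Ł3 and Weak Kleene logic treat i differently under the binary connectives.

true; i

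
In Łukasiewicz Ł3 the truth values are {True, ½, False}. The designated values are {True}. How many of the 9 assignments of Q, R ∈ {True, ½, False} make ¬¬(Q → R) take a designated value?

Of the 9 assignments, 6 give a value in {True}.

6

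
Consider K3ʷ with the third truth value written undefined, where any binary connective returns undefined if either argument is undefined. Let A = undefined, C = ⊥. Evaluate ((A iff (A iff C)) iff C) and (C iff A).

undefined

A iff C = undefined iff ⊥ = undefined
A iff (A iff C) = undefined iff undefined = undefined
(A iff (A iff C)) iff C = undefined iff ⊥ = undefined
C iff A = ⊥ iff undefined = undefined
((A iff (A iff C)) iff C) and (C iff A) = undefined and undefined = undefined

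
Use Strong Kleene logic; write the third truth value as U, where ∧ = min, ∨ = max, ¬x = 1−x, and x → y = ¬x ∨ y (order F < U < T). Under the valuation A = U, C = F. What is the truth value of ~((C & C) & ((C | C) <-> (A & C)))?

T

C & C = F & F = F
C | C = F | F = F
A & C = U & F = F
(C | C) <-> (A & C) = F <-> F = T
(C & C) & ((C | C) <-> (A & C)) = F & T = F
~((C & C) & ((C | C) <-> (A & C))) = ~F = T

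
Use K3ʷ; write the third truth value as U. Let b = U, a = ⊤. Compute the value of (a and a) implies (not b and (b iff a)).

U

a and a = ⊤ and ⊤ = ⊤
not b = not U = U
b iff a = U iff ⊤ = U
not b and (b iff a) = U and U = U
(a and a) implies (not b and (b iff a)) = ⊤ implies U = U  [any arg is the third value ⇒ result is the third value]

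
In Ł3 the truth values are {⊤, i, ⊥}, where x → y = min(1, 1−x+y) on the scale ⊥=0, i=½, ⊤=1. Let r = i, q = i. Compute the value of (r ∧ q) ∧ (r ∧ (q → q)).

r ∧ q = i ∧ i = i
q → q = i → i = ⊤  [min(1, 1−½+½)]
r ∧ (q → q) = i ∧ ⊤ = i
(r ∧ q) ∧ (r ∧ (q → q)) = i ∧ i = i

i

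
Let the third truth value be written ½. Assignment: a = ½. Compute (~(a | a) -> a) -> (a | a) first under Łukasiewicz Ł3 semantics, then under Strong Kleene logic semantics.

In Łukasiewicz Ł3: a | a = ½ | ½ = ½
~(a | a) = ~½ = ½
~(a | a) -> a = ½ -> ½ = True  [min(1, 1−½+½)]
a | a = ½ | ½ = ½
(~(a | a) -> a) -> (a | a) = True -> ½ = ½
In Strong Kleene logic: a | a = ½ | ½ = ½
~(a | a) = ~½ = ½
~(a | a) -> a = ½ -> ½ = ½
a | a = ½ | ½ = ½
(~(a | a) -> a) -> (a | a) = ½ -> ½ = ½

½; ½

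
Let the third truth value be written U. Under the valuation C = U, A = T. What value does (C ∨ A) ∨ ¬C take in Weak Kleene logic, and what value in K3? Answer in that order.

U; T

In Weak Kleene logic: C ∨ A = U ∨ T = U
¬C = ¬U = U
(C ∨ A) ∨ ¬C = U ∨ U = U
In K3: C ∨ A = U ∨ T = T
¬C = ¬U = U
(C ∨ A) ∨ ¬C = T ∨ U = T
They differ because Weak Kleene logic and K3 treat U differently under the binary connectives.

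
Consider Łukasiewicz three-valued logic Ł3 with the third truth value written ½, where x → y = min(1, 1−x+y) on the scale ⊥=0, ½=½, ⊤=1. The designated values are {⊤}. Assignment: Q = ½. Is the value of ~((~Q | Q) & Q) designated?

~Q = ~½ = ½
~Q | Q = ½ | ½ = ½
(~Q | Q) & Q = ½ & ½ = ½
~((~Q | Q) & Q) = ~½ = ½
½ ∉ {⊤}.

No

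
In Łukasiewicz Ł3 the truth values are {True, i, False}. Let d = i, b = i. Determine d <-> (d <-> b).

d <-> b = i <-> i = True  [1 − |½−½|]
d <-> (d <-> b) = i <-> True = i

i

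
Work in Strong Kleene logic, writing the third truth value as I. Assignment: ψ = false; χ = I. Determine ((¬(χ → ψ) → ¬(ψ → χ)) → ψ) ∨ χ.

I

χ → ψ = I → false = I  [¬I ∨ false]
¬(χ → ψ) = ¬I = I
ψ → χ = false → I = true
¬(ψ → χ) = ¬true = false
¬(χ → ψ) → ¬(ψ → χ) = I → false = I
(¬(χ → ψ) → ¬(ψ → χ)) → ψ = I → false = I
((¬(χ → ψ) → ¬(ψ → χ)) → ψ) ∨ χ = I ∨ I = I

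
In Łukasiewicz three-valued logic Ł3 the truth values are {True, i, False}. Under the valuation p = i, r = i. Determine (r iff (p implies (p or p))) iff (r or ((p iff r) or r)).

p or p = i or i = i
p implies (p or p) = i implies i = True  [min(1, 1−½+½)]
r iff (p implies (p or p)) = i iff True = i
p iff r = i iff i = True
(p iff r) or r = True or i = True
r or ((p iff r) or r) = i or True = True
(r iff (p implies (p or p))) iff (r or ((p iff r) or r)) = i iff True = i

i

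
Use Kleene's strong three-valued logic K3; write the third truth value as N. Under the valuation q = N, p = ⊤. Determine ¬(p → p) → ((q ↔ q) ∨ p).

⊤

p → p = ⊤ → ⊤ = ⊤
¬(p → p) = ¬⊤ = ⊥
q ↔ q = N ↔ N = N
(q ↔ q) ∨ p = N ∨ ⊤ = ⊤
¬(p → p) → ((q ↔ q) ∨ p) = ⊥ → ⊤ = ⊤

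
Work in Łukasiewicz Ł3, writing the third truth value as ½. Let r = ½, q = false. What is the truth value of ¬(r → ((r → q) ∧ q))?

½

r → q = ½ → false = ½  [min(1, 1−½+0)]
(r → q) ∧ q = ½ ∧ false = false
r → ((r → q) ∧ q) = ½ → false = ½
¬(r → ((r → q) ∧ q)) = ¬½ = ½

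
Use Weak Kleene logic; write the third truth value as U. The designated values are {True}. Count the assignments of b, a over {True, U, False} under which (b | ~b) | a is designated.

4

Designated under: (b=True, a=True); (b=True, a=False); (b=False, a=True); (b=False, a=False).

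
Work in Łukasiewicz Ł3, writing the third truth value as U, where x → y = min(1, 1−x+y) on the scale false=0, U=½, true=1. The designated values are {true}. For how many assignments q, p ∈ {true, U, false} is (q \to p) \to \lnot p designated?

Designated under: (q=true, p=U); (q=true, p=false); (q=U, p=false); (q=false, p=false).

4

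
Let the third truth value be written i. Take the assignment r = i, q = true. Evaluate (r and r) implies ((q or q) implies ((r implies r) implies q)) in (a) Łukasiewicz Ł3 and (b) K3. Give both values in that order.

In Łukasiewicz Ł3: r and r = i and i = i
q or q = true or true = true
r implies r = i implies i = true  [min(1, 1−½+½)]
(r implies r) implies q = true implies true = true
(q or q) implies ((r implies r) implies q) = true implies true = true
(r and r) implies ((q or q) implies ((r implies r) implies q)) = i implies true = true
In K3: r and r = i and i = i
q or q = true or true = true
r implies r = i implies i = i  [not i or i]
(r implies r) implies q = i implies true = true
(q or q) implies ((r implies r) implies q) = true implies true = true
(r and r) implies ((q or q) implies ((r implies r) implies q)) = i implies true = true

true; true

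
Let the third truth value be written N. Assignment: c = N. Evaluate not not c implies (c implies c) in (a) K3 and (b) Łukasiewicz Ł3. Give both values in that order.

N; ⊤

In K3: not c = not N = N
not not c = not N = N
c implies c = N implies N = N  [not N or N]
not not c implies (c implies c) = N implies N = N
In Łukasiewicz Ł3: not c = not N = N
not not c = not N = N
c implies c = N implies N = ⊤  [min(1, 1−½+½)]
not not c implies (c implies c) = N implies ⊤ = ⊤
They differ because K3 and Łukasiewicz Ł3 treat N differently under implication.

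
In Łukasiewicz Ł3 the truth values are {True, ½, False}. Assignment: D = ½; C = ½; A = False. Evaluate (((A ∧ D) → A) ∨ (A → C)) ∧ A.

False

A ∧ D = False ∧ ½ = False
(A ∧ D) → A = False → False = True
A → C = False → ½ = True  [min(1, 1−0+½)]
((A ∧ D) → A) ∨ (A → C) = True ∨ True = True
(((A ∧ D) → A) ∨ (A → C)) ∧ A = True ∧ False = False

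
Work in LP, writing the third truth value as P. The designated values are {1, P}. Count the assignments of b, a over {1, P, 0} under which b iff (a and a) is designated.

7

Of the 9 assignments, 7 give a value in {1, P}.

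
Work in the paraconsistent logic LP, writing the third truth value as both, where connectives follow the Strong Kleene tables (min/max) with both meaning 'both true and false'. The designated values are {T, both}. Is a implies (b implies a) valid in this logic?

Every assignment of a, b over {T, both, F} gives a value in {T, both}.
In particular, with a=both, b=both: a implies (b implies a) = both.

Yes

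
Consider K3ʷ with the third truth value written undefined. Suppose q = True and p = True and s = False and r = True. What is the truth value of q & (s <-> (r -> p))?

r -> p = True -> True = True
s <-> (r -> p) = False <-> True = False
q & (s <-> (r -> p)) = True & False = False

False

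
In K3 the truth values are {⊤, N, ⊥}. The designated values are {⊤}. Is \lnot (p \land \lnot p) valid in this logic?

No

Countermodel: p=N gives N, which is not designated.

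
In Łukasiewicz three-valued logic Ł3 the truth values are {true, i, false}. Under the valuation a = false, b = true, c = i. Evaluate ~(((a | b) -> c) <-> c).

false

a | b = false | true = true
(a | b) -> c = true -> i = i  [min(1, 1−1+½)]
((a | b) -> c) <-> c = i <-> i = true
~(((a | b) -> c) <-> c) = ~true = false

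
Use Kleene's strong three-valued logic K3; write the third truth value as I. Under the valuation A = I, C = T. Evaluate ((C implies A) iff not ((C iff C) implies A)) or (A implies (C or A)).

C implies A = T implies I = I  [not T or I]
C iff C = T iff T = T
(C iff C) implies A = T implies I = I
not ((C iff C) implies A) = not I = I
(C implies A) iff not ((C iff C) implies A) = I iff I = I
C or A = T or I = T
A implies (C or A) = I implies T = T
((C implies A) iff not ((C iff C) implies A)) or (A implies (C or A)) = I or T = T

T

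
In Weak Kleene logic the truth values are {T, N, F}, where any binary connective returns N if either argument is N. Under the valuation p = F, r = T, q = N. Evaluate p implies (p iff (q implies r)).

q implies r = N implies T = N  [any arg is the third value ⇒ result is the third value]
p iff (q implies r) = F iff N = N
p implies (p iff (q implies r)) = F implies N = N

N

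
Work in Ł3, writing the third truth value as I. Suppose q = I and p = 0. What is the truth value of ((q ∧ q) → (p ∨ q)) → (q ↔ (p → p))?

q ∧ q = I ∧ I = I
p ∨ q = 0 ∨ I = I
(q ∧ q) → (p ∨ q) = I → I = 1  [min(1, 1−½+½)]
p → p = 0 → 0 = 1
q ↔ (p → p) = I ↔ 1 = I
((q ∧ q) → (p ∨ q)) → (q ↔ (p → p)) = 1 → I = I

I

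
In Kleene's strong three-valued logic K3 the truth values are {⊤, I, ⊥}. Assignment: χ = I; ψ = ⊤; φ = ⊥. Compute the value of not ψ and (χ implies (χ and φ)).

⊥

not ψ = not ⊤ = ⊥
χ and φ = I and ⊥ = ⊥
χ implies (χ and φ) = I implies ⊥ = I
not ψ and (χ implies (χ and φ)) = ⊥ and I = ⊥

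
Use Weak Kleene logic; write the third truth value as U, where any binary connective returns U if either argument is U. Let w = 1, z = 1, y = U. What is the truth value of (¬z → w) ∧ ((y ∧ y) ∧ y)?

¬z = ¬1 = 0
¬z → w = 0 → 1 = 1
y ∧ y = U ∧ U = U
(y ∧ y) ∧ y = U ∧ U = U
(¬z → w) ∧ ((y ∧ y) ∧ y) = 1 ∧ U = U

U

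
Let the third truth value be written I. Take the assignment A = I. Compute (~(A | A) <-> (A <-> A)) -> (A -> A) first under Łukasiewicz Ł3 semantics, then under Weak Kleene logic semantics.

true; I

In Łukasiewicz Ł3: A | A = I | I = I
~(A | A) = ~I = I
A <-> A = I <-> I = true  [1 − |½−½|]
~(A | A) <-> (A <-> A) = I <-> true = I
A -> A = I -> I = true
(~(A | A) <-> (A <-> A)) -> (A -> A) = I -> true = true
In Weak Kleene logic: A | A = I | I = I
~(A | A) = ~I = I
A <-> A = I <-> I = I
~(A | A) <-> (A <-> A) = I <-> I = I
A -> A = I -> I = I  [any arg is the third value ⇒ result is the third value]
(~(A | A) <-> (A <-> A)) -> (A -> A) = I -> I = I
They differ because Łukasiewicz Ł3 and Weak Kleene logic treat I differently under the binary connectives.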